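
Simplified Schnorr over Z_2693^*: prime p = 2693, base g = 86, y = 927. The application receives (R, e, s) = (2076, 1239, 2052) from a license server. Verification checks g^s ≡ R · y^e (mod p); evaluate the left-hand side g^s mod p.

1743

86^2 = 7396 ≡ 2010
86^4 ≡ 2010^2 = 4040100 ≡ 600
86^8 ≡ 600^2 = 360000 ≡ 1831
86^16 ≡ 1831^2 = 3352561 ≡ 2469
86^32 ≡ 2469^2 = 6095961 ≡ 1702
86^64 ≡ 1702^2 = 2896804 ≡ 1829
86^128 ≡ 1829^2 = 3345241 ≡ 535
86^256 ≡ 535^2 = 286225 ≡ 767
86^512 ≡ 767^2 = 588289 ≡ 1215
86^1024 ≡ 1215^2 = 1476225 ≡ 461
86^2048 ≡ 461^2 = 212521 ≡ 2467
2052 = 2048 + 4, so 86^2052 ≡ 2467·600 ≡ 1743 (mod 2693)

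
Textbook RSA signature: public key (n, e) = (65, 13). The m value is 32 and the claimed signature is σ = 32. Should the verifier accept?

accept

σ^13 mod 65 = 32
Since 32 equals the digest 32, verification succeeds.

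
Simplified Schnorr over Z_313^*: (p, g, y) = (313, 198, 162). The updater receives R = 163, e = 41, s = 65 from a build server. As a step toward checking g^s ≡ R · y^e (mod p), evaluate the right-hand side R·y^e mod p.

Squares mod 313: 162^1≡162, 162^2≡265, 162^4≡113, 162^8≡249, 162^16≡27, 162^32≡103
41 = 32 + 8 + 1, so 162^41 ≡ 103·249·162 ≡ 52 (mod 313)
R · y^e ≡ 163·52 = 8476 ≡ 25 (mod 313)

25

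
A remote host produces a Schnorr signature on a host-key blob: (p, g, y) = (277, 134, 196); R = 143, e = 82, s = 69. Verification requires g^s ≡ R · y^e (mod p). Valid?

g^s mod p:
Squares mod 277: 134^1≡134, 134^2≡228, 134^4≡185, 134^8≡154, 134^16≡171, 134^32≡156, 134^64≡237
69 = 64 + 4 + 1, so 134^69 ≡ 237·185·134 ≡ 60 (mod 277)
R · y^e mod p:
Squares mod 277: 196^1≡196, 196^2≡190, 196^4≡90, 196^8≡67, 196^16≡57, 196^32≡202, 196^64≡85
82 = 64 + 16 + 2, so 196^82 ≡ 85·57·190 ≡ 79 (mod 277)
143·79 = 11297 ≡ 217 (mod 277)
60 ≠ 217; the check fails.

no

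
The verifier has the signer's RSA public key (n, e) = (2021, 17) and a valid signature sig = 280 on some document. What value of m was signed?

sig^2 ≡ 280^2 = 78400 ≡ 1602
sig^4 ≡ 1602^2 = 2566404 ≡ 1755
sig^8 ≡ 1755^2 = 3080025 ≡ 21
sig^16 ≡ 21^2 = 441
17 = 16 + 1, so sig^17 ≡ 441·280 ≡ 199 (mod 2021)

199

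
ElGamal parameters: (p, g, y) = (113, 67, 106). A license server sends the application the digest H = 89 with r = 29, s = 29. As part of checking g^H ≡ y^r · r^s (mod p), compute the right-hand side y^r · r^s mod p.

106^2 = 11236 ≡ 49
106^4 ≡ 49^2 = 2401 ≡ 28
106^8 ≡ 28^2 = 784 ≡ 106
106^16 ≡ 106^2 = 11236 ≡ 49
29 = 16 + 8 + 4 + 1, so 106^29 ≡ 49·106·28·106 ≡ 106 (mod 113)
29^2 = 841 ≡ 50
29^4 ≡ 50^2 = 2500 ≡ 14
29^8 ≡ 14^2 = 196 ≡ 83
29^16 ≡ 83^2 = 6889 ≡ 109
29 = 16 + 8 + 4 + 1, so 29^29 ≡ 109·83·14·29 ≡ 17 (mod 113)
y^r · r^s ≡ 106·17 = 1802 ≡ 107 (mod 113)

107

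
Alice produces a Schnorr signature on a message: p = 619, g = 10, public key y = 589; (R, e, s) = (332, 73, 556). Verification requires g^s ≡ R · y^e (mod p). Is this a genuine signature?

genuine

g^s mod p:
10^2 = 100
10^4 ≡ 100^2 = 10000 ≡ 96
10^8 ≡ 96^2 = 9216 ≡ 550
10^16 ≡ 550^2 = 302500 ≡ 428
10^32 ≡ 428^2 = 183184 ≡ 579
10^64 ≡ 579^2 = 335241 ≡ 362
10^128 ≡ 362^2 = 131044 ≡ 435
10^256 ≡ 435^2 = 189225 ≡ 430
10^512 ≡ 430^2 = 184900 ≡ 438
556 = 512 + 32 + 8 + 4, so 10^556 ≡ 438·579·550·96 ≡ 503 (mod 619)
R · y^e mod p:
589^2 = 346921 ≡ 281
589^4 ≡ 281^2 = 78961 ≡ 348
589^8 ≡ 348^2 = 121104 ≡ 399
589^16 ≡ 399^2 = 159201 ≡ 118
589^32 ≡ 118^2 = 13924 ≡ 306
589^64 ≡ 306^2 = 93636 ≡ 167
73 = 64 + 8 + 1, so 589^73 ≡ 167·399·589 ≡ 380 (mod 619)
332·380 = 126160 ≡ 503 (mod 619)
503 ≡ 503 (mod 619); signature holds.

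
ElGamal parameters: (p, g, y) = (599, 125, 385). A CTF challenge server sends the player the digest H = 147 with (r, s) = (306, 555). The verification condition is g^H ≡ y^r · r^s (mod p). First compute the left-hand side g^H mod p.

125^147 mod 599 = 164

164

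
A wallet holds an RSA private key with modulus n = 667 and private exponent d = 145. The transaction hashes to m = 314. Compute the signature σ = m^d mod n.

442

m^145 mod 667 = 442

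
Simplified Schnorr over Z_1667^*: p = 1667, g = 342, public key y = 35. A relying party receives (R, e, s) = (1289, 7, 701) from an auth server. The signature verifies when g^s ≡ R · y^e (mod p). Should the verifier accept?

reject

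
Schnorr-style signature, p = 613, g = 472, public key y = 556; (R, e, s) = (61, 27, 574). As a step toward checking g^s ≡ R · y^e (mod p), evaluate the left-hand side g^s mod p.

Squares mod 613: 472^1≡472, 472^2≡265, 472^4≡343, 472^8≡566, 472^16≡370, 472^32≡201, 472^64≡556, 472^128≡184, 472^256≡141, 472^512≡265
574 = 512 + 32 + 16 + 8 + 4 + 2, so 472^574 ≡ 265·201·370·566·343·265 ≡ 556 (mod 613)

556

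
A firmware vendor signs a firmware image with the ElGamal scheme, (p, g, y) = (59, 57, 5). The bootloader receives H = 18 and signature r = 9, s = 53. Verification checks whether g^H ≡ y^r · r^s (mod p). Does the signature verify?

Left side g^H mod p:
57^18 mod 59 = 7
Right side y^r · r^s mod p:
5^9 mod 59 = 48
9^53 mod 59 = 53
48·53 = 2544 ≡ 7 (mod 59)
7 ≡ 7 (mod 59), so the signature is genuine.

verifies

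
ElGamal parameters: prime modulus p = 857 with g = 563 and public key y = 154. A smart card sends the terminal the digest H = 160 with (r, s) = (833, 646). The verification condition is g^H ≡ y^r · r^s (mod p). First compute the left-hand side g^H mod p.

751

563^160 mod 857 = 751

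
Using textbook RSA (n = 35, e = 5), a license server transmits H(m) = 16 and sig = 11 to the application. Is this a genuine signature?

Squares mod 35: sig^1≡11, sig^2≡16, sig^4≡11
5 = 4 + 1, so sig^5 ≡ 11·11 ≡ 16 (mod 35)
Since 16 equals the digest 16, verification succeeds.

genuine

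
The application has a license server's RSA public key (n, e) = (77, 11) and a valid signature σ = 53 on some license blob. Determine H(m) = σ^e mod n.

σ^2 ≡ 53^2 = 2809 ≡ 37
σ^4 ≡ 37^2 = 1369 ≡ 60
σ^8 ≡ 60^2 = 3600 ≡ 58
11 = 8 + 2 + 1, so σ^11 ≡ 58·37·53 ≡ 9 (mod 77)

9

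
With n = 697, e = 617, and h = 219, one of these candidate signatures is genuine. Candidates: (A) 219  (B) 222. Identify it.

A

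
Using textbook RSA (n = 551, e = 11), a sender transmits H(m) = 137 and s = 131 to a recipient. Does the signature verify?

s^2 ≡ 131^2 = 17161 ≡ 80
s^4 ≡ 80^2 = 6400 ≡ 339
s^8 ≡ 339^2 = 114921 ≡ 313
11 = 8 + 2 + 1, so s^11 ≡ 313·80·131 ≡ 137 (mod 551)
s^11 mod 551 = 137 matches H(m).

verifies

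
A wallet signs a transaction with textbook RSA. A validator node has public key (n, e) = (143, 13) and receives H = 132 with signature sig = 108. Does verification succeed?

fails

sig^2 ≡ 108^2 = 11664 ≡ 81
sig^4 ≡ 81^2 = 6561 ≡ 126
sig^8 ≡ 126^2 = 15876 ≡ 3
13 = 8 + 4 + 1, so sig^13 ≡ 3·126·108 ≡ 69 (mod 143)
69 ≠ 132, so verification fails.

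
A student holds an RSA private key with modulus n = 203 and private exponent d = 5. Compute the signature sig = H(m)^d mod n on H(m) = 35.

(H(m))^2 ≡ 35^2 = 1225 ≡ 7
(H(m))^4 ≡ 7^2 = 49
5 = 4 + 1, so (H(m))^5 ≡ 49·35 ≡ 91 (mod 203)

91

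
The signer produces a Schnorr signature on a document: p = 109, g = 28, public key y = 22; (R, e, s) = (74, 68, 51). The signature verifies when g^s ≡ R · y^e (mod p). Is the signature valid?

valid

g^s mod p:
Squares mod 109: 28^1≡28, 28^2≡21, 28^4≡5, 28^8≡25, 28^16≡80, 28^32≡78
51 = 32 + 16 + 2 + 1, so 28^51 ≡ 78·80·21·28 ≡ 71 (mod 109)
R · y^e mod p:
Squares mod 109: 22^1≡22, 22^2≡48, 22^4≡15, 22^8≡7, 22^16≡49, 22^32≡3, 22^64≡9
68 = 64 + 4, so 22^68 ≡ 9·15 ≡ 26 (mod 109)
74·26 = 1924 ≡ 71 (mod 109)
71 ≡ 71 (mod 109); signature holds.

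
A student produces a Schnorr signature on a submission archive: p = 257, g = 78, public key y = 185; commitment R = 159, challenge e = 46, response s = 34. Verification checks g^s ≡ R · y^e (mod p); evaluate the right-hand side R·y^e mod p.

178

185^2 = 34225 ≡ 44
185^4 ≡ 44^2 = 1936 ≡ 137
185^8 ≡ 137^2 = 18769 ≡ 8
185^16 ≡ 8^2 = 64
185^32 ≡ 64^2 = 4096 ≡ 241
46 = 32 + 8 + 4 + 2, so 185^46 ≡ 241·8·137·44 ≡ 187 (mod 257)
R · y^e ≡ 159·187 = 29733 ≡ 178 (mod 257)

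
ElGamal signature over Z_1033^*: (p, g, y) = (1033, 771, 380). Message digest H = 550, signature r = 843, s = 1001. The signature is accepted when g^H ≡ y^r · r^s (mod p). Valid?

Left side g^H mod p:
771^2 = 594441 ≡ 466
771^4 ≡ 466^2 = 217156 ≡ 226
771^8 ≡ 226^2 = 51076 ≡ 459
771^16 ≡ 459^2 = 210681 ≡ 982
771^32 ≡ 982^2 = 964324 ≡ 535
771^64 ≡ 535^2 = 286225 ≡ 84
771^128 ≡ 84^2 = 7056 ≡ 858
771^256 ≡ 858^2 = 736164 ≡ 668
771^512 ≡ 668^2 = 446224 ≡ 1001
550 = 512 + 32 + 4 + 2, so 771^550 ≡ 1001·535·226·466 ≡ 676 (mod 1033)
Right side y^r · r^s mod p:
380^2 = 144400 ≡ 813
380^4 ≡ 813^2 = 660969 ≡ 882
380^8 ≡ 882^2 = 777924 ≡ 75
380^16 ≡ 75^2 = 5625 ≡ 460
380^32 ≡ 460^2 = 211600 ≡ 868
380^64 ≡ 868^2 = 753424 ≡ 367
380^128 ≡ 367^2 = 134689 ≡ 399
380^256 ≡ 399^2 = 159201 ≡ 119
380^512 ≡ 119^2 = 14161 ≡ 732
843 = 512 + 256 + 64 + 8 + 2 + 1, so 380^843 ≡ 732·119·367·75·813·380 ≡ 555 (mod 1033)
843^2 = 710649 ≡ 978
843^4 ≡ 978^2 = 956484 ≡ 959
843^8 ≡ 959^2 = 919681 ≡ 311
843^16 ≡ 311^2 = 96721 ≡ 652
843^32 ≡ 652^2 = 425104 ≡ 541
843^64 ≡ 541^2 = 292681 ≡ 342
843^128 ≡ 342^2 = 116964 ≡ 235
843^256 ≡ 235^2 = 55225 ≡ 476
843^512 ≡ 476^2 = 226576 ≡ 349
1001 = 512 + 256 + 128 + 64 + 32 + 8 + 1, so 843^1001 ≡ 349·476·235·342·541·311·843 ≡ 962 (mod 1033)
555·962 = 533910 ≡ 882 (mod 1033)
676 ≠ 882, so verification fails.

no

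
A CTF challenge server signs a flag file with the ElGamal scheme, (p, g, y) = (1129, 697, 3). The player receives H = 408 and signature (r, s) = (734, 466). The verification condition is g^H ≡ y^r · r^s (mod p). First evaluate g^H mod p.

697^2 = 485809 ≡ 339
697^4 ≡ 339^2 = 114921 ≡ 892
697^8 ≡ 892^2 = 795664 ≡ 848
697^16 ≡ 848^2 = 719104 ≡ 1060
697^32 ≡ 1060^2 = 1123600 ≡ 245
697^64 ≡ 245^2 = 60025 ≡ 188
697^128 ≡ 188^2 = 35344 ≡ 345
697^256 ≡ 345^2 = 119025 ≡ 480
408 = 256 + 128 + 16 + 8, so 697^408 ≡ 480·345·1060·848 ≡ 1108 (mod 1129)

1108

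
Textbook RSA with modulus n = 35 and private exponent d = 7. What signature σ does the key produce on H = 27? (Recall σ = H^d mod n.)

13

Squares mod 35: H^1≡27, H^2≡29, H^4≡1
7 = 4 + 2 + 1, so H^7 ≡ 1·29·27 ≡ 13 (mod 35)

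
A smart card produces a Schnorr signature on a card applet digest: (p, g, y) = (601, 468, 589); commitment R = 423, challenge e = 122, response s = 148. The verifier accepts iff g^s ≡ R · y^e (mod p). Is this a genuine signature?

genuine

g^s mod p:
Squares mod 601: 468^1≡468, 468^2≡260, 468^4≡288, 468^8≡6, 468^16≡36, 468^32≡94, 468^64≡422, 468^128≡188
148 = 128 + 16 + 4, so 468^148 ≡ 188·36·288 ≡ 141 (mod 601)
R · y^e mod p:
Squares mod 601: 589^1≡589, 589^2≡144, 589^4≡302, 589^8≡453, 589^16≡268, 589^32≡305, 589^64≡471
122 = 64 + 32 + 16 + 8 + 2, so 589^122 ≡ 471·305·268·453·144 ≡ 401 (mod 601)
423·401 = 169623 ≡ 141 (mod 601)
141 ≡ 141 (mod 601); signature holds.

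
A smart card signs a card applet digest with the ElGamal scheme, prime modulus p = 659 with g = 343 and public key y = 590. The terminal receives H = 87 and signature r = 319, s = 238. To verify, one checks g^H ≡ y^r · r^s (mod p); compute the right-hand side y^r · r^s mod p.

Squares mod 659: 590^1≡590, 590^2≡148, 590^4≡157, 590^8≡266, 590^16≡243, 590^32≡398, 590^64≡244, 590^128≡226, 590^256≡333
319 = 256 + 32 + 16 + 8 + 4 + 2 + 1, so 590^319 ≡ 333·398·243·266·157·148·590 ≡ 341 (mod 659)
Squares mod 659: 319^1≡319, 319^2≡275, 319^4≡499, 319^8≡558, 319^16≡316, 319^32≡347, 319^64≡471, 319^128≡417
238 = 128 + 64 + 32 + 8 + 4 + 2, so 319^238 ≡ 417·471·347·558·499·275 ≡ 323 (mod 659)
y^r · r^s ≡ 341·323 = 110143 ≡ 90 (mod 659)

90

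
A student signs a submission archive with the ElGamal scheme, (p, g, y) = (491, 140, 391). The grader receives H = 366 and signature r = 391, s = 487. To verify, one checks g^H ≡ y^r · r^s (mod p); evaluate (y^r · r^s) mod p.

182

391^2 = 152881 ≡ 180
391^4 ≡ 180^2 = 32400 ≡ 485
391^8 ≡ 485^2 = 235225 ≡ 36
391^16 ≡ 36^2 = 1296 ≡ 314
391^32 ≡ 314^2 = 98596 ≡ 396
391^64 ≡ 396^2 = 156816 ≡ 187
391^128 ≡ 187^2 = 34969 ≡ 108
391^256 ≡ 108^2 = 11664 ≡ 371
391 = 256 + 128 + 4 + 2 + 1, so 391^391 ≡ 371·108·485·180·391 ≡ 443 (mod 491)
391^2 = 152881 ≡ 180
391^4 ≡ 180^2 = 32400 ≡ 485
391^8 ≡ 485^2 = 235225 ≡ 36
391^16 ≡ 36^2 = 1296 ≡ 314
391^32 ≡ 314^2 = 98596 ≡ 396
391^64 ≡ 396^2 = 156816 ≡ 187
391^128 ≡ 187^2 = 34969 ≡ 108
391^256 ≡ 108^2 = 11664 ≡ 371
487 = 256 + 128 + 64 + 32 + 4 + 2 + 1, so 391^487 ≡ 371·108·187·396·485·180·391 ≡ 344 (mod 491)
y^r · r^s ≡ 443·344 = 152392 ≡ 182 (mod 491)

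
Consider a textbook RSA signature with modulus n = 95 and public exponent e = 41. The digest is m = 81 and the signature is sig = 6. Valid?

yes

sig^41 mod 95 = 81
sig^41 mod 95 = 81 matches m.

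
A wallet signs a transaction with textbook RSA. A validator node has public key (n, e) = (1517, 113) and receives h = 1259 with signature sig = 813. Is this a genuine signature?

sig^2 ≡ 813^2 = 660969 ≡ 1074
sig^4 ≡ 1074^2 = 1153476 ≡ 556
sig^8 ≡ 556^2 = 309136 ≡ 1185
sig^16 ≡ 1185^2 = 1404225 ≡ 1000
sig^32 ≡ 1000^2 = 1000000 ≡ 297
sig^64 ≡ 297^2 = 88209 ≡ 223
113 = 64 + 32 + 16 + 1, so sig^113 ≡ 223·297·1000·813 ≡ 258 (mod 1517)
sig^113 mod 1517 = 258, but h = 1259.

forged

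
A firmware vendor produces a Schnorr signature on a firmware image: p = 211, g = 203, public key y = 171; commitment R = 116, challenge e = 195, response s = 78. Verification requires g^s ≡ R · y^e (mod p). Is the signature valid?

g^s mod p:
203^78 mod 211 = 184
R · y^e mod p:
171^195 mod 211 = 58
116·58 = 6728 ≡ 187 (mod 211)
184 ≠ 187; the check fails.

invalid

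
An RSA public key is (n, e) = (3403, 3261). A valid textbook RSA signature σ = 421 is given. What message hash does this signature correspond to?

2203

Squares mod 3403: σ^1≡421, σ^2≡285, σ^4≡2956, σ^8≡2435, σ^16≡1199, σ^32≡1535, σ^64≡1349, σ^128≡2599, σ^256≡3249, σ^512≡3298, σ^1024≡816, σ^2048≡2271
3261 = 2048 + 1024 + 128 + 32 + 16 + 8 + 4 + 1, so σ^3261 ≡ 2271·816·2599·1535·1199·2435·2956·421 ≡ 2203 (mod 3403)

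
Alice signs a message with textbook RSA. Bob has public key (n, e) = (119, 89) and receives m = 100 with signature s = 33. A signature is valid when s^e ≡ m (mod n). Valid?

Squares mod 119: s^1≡33, s^2≡18, s^4≡86, s^8≡18, s^16≡86, s^32≡18, s^64≡86
89 = 64 + 16 + 8 + 1, so s^89 ≡ 86·86·18·33 ≡ 101 (mod 119)
101 ≠ 100, so verification fails.

no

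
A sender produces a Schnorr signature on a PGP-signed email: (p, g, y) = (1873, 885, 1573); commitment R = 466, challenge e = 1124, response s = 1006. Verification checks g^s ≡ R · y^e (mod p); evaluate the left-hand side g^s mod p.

885^2 = 783225 ≡ 311
885^4 ≡ 311^2 = 96721 ≡ 1198
885^8 ≡ 1198^2 = 1435204 ≡ 486
885^16 ≡ 486^2 = 236196 ≡ 198
885^32 ≡ 198^2 = 39204 ≡ 1744
885^64 ≡ 1744^2 = 3041536 ≡ 1657
885^128 ≡ 1657^2 = 2745649 ≡ 1704
885^256 ≡ 1704^2 = 2903616 ≡ 466
885^512 ≡ 466^2 = 217156 ≡ 1761
1006 = 512 + 256 + 128 + 64 + 32 + 8 + 4 + 2, so 885^1006 ≡ 1761·466·1704·1657·1744·486·1198·311 ≡ 343 (mod 1873)

343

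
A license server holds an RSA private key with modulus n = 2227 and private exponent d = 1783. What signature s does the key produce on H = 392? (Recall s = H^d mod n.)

Squares mod 2227: H^1≡392, H^2≡1, H^4≡1, H^8≡1, H^16≡1, H^32≡1, H^64≡1, H^128≡1, H^256≡1, H^512≡1, H^1024≡1
1783 = 1024 + 512 + 128 + 64 + 32 + 16 + 4 + 2 + 1, so H^1783 ≡ 1·1·1·1·1·1·1·1·392 ≡ 392 (mod 2227)

392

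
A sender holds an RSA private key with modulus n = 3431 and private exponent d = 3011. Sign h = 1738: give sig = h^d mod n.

h^2 ≡ 1738^2 = 3020644 ≡ 1364
h^4 ≡ 1364^2 = 1860496 ≡ 894
h^8 ≡ 894^2 = 799236 ≡ 3244
h^16 ≡ 3244^2 = 10523536 ≡ 659
h^32 ≡ 659^2 = 434281 ≡ 1975
h^64 ≡ 1975^2 = 3900625 ≡ 3009
h^128 ≡ 3009^2 = 9054081 ≡ 3103
h^256 ≡ 3103^2 = 9628609 ≡ 1223
h^512 ≡ 1223^2 = 1495729 ≡ 3244
h^1024 ≡ 3244^2 = 10523536 ≡ 659
h^2048 ≡ 659^2 = 434281 ≡ 1975
3011 = 2048 + 512 + 256 + 128 + 64 + 2 + 1, so h^3011 ≡ 1975·3244·1223·3103·3009·1364·1738 ≡ 234 (mod 3431)

234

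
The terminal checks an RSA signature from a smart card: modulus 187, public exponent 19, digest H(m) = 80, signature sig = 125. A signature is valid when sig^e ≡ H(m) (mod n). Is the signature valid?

valid

sig^2 ≡ 125^2 = 15625 ≡ 104
sig^4 ≡ 104^2 = 10816 ≡ 157
sig^8 ≡ 157^2 = 24649 ≡ 152
sig^16 ≡ 152^2 = 23104 ≡ 103
19 = 16 + 2 + 1, so sig^19 ≡ 103·104·125 ≡ 80 (mod 187)
Since 80 equals the digest 80, verification succeeds.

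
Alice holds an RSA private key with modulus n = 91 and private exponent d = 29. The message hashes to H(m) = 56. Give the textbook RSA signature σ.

(H(m))^29 mod 91 = 49

49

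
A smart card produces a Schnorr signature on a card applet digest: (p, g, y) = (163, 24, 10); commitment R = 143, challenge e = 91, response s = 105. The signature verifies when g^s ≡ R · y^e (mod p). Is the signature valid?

g^s mod p:
Squares mod 163: 24^1≡24, 24^2≡87, 24^4≡71, 24^8≡151, 24^16≡144, 24^32≡35, 24^64≡84
105 = 64 + 32 + 8 + 1, so 24^105 ≡ 84·35·151·24 ≡ 65 (mod 163)
R · y^e mod p:
Squares mod 163: 10^1≡10, 10^2≡100, 10^4≡57, 10^8≡152, 10^16≡121, 10^32≡134, 10^64≡26
91 = 64 + 16 + 8 + 2 + 1, so 10^91 ≡ 26·121·152·100·10 ≡ 41 (mod 163)
143·41 = 5863 ≡ 158 (mod 163)
65 ≠ 158; the check fails.

invalid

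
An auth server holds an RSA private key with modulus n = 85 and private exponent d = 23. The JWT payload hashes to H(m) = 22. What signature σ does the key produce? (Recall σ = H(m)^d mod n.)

(H(m))^2 ≡ 22^2 = 484 ≡ 59
(H(m))^4 ≡ 59^2 = 3481 ≡ 81
(H(m))^8 ≡ 81^2 = 6561 ≡ 16
(H(m))^16 ≡ 16^2 = 256 ≡ 1
23 = 16 + 4 + 2 + 1, so (H(m))^23 ≡ 1·81·59·22 ≡ 78 (mod 85)

78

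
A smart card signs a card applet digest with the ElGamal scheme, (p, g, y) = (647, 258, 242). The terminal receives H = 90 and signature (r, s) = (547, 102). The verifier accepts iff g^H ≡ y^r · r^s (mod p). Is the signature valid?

Left side g^H mod p:
258^2 = 66564 ≡ 570
258^4 ≡ 570^2 = 324900 ≡ 106
258^8 ≡ 106^2 = 11236 ≡ 237
258^16 ≡ 237^2 = 56169 ≡ 527
258^32 ≡ 527^2 = 277729 ≡ 166
258^64 ≡ 166^2 = 27556 ≡ 382
90 = 64 + 16 + 8 + 2, so 258^90 ≡ 382·527·237·570 ≡ 39 (mod 647)
Right side y^r · r^s mod p:
242^2 = 58564 ≡ 334
242^4 ≡ 334^2 = 111556 ≡ 272
242^8 ≡ 272^2 = 73984 ≡ 226
242^16 ≡ 226^2 = 51076 ≡ 610
242^32 ≡ 610^2 = 372100 ≡ 75
242^64 ≡ 75^2 = 5625 ≡ 449
242^128 ≡ 449^2 = 201601 ≡ 384
242^256 ≡ 384^2 = 147456 ≡ 587
242^512 ≡ 587^2 = 344569 ≡ 365
547 = 512 + 32 + 2 + 1, so 242^547 ≡ 365·75·334·242 ≡ 258 (mod 647)
547^2 = 299209 ≡ 295
547^4 ≡ 295^2 = 87025 ≡ 327
547^8 ≡ 327^2 = 106929 ≡ 174
547^16 ≡ 174^2 = 30276 ≡ 514
547^32 ≡ 514^2 = 264196 ≡ 220
547^64 ≡ 220^2 = 48400 ≡ 522
102 = 64 + 32 + 4 + 2, so 547^102 ≡ 522·220·327·295 ≡ 492 (mod 647)
258·492 = 126936 ≡ 124 (mod 647)
39 ≠ 124, so verification fails.

invalid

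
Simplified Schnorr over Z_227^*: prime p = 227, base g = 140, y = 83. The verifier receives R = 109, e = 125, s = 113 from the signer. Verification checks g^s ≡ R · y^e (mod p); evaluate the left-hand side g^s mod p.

226

140^2 = 19600 ≡ 78
140^4 ≡ 78^2 = 6084 ≡ 182
140^8 ≡ 182^2 = 33124 ≡ 209
140^16 ≡ 209^2 = 43681 ≡ 97
140^32 ≡ 97^2 = 9409 ≡ 102
140^64 ≡ 102^2 = 10404 ≡ 189
113 = 64 + 32 + 16 + 1, so 140^113 ≡ 189·102·97·140 ≡ 226 (mod 227)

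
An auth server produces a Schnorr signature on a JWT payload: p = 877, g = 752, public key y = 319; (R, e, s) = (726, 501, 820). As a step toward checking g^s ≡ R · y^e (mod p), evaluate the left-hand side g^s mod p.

752^2 = 565504 ≡ 716
752^4 ≡ 716^2 = 512656 ≡ 488
752^8 ≡ 488^2 = 238144 ≡ 477
752^16 ≡ 477^2 = 227529 ≡ 386
752^32 ≡ 386^2 = 148996 ≡ 783
752^64 ≡ 783^2 = 613089 ≡ 66
752^128 ≡ 66^2 = 4356 ≡ 848
752^256 ≡ 848^2 = 719104 ≡ 841
752^512 ≡ 841^2 = 707281 ≡ 419
820 = 512 + 256 + 32 + 16 + 4, so 752^820 ≡ 419·841·783·386·488 ≡ 366 (mod 877)

366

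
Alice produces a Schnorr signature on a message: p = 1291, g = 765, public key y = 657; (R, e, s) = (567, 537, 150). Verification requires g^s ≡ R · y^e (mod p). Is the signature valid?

invalid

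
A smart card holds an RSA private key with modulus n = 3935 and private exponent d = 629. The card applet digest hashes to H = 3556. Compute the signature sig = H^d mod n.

H^2 ≡ 3556^2 = 12645136 ≡ 1981
H^4 ≡ 1981^2 = 3924361 ≡ 1166
H^8 ≡ 1166^2 = 1359556 ≡ 1981
H^16 ≡ 1981^2 = 3924361 ≡ 1166
H^32 ≡ 1166^2 = 1359556 ≡ 1981
H^64 ≡ 1981^2 = 3924361 ≡ 1166
H^128 ≡ 1166^2 = 1359556 ≡ 1981
H^256 ≡ 1981^2 = 3924361 ≡ 1166
H^512 ≡ 1166^2 = 1359556 ≡ 1981
629 = 512 + 64 + 32 + 16 + 4 + 1, so H^629 ≡ 1981·1166·1981·1166·1166·3556 ≡ 2741 (mod 3935)

2741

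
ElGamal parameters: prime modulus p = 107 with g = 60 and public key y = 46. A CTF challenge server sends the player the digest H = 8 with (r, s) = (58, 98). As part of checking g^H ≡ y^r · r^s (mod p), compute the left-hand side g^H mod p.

27

60^2 = 3600 ≡ 69
60^4 ≡ 69^2 = 4761 ≡ 53
60^8 ≡ 53^2 = 2809 ≡ 27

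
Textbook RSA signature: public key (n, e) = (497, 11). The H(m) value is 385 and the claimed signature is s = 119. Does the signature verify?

s^2 ≡ 119^2 = 14161 ≡ 245
s^4 ≡ 245^2 = 60025 ≡ 385
s^8 ≡ 385^2 = 148225 ≡ 119
11 = 8 + 2 + 1, so s^11 ≡ 119·245·119 ≡ 385 (mod 497)
s^11 mod 497 = 385 matches H(m).

verifies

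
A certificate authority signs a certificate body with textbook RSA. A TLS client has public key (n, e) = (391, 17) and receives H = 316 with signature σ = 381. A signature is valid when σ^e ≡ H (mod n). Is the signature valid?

σ^17 mod 391 = 75
75 ≠ 316, so verification fails.

invalid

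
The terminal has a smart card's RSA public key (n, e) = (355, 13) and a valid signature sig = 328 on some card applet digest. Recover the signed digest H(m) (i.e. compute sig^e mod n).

203

sig^2 ≡ 328^2 = 107584 ≡ 19
sig^4 ≡ 19^2 = 361 ≡ 6
sig^8 ≡ 6^2 = 36
13 = 8 + 4 + 1, so sig^13 ≡ 36·6·328 ≡ 203 (mod 355)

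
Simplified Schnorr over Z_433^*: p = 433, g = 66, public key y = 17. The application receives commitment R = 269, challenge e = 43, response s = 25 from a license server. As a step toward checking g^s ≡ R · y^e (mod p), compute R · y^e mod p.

17^2 = 289
17^4 ≡ 289^2 = 83521 ≡ 385
17^8 ≡ 385^2 = 148225 ≡ 139
17^16 ≡ 139^2 = 19321 ≡ 269
17^32 ≡ 269^2 = 72361 ≡ 50
43 = 32 + 8 + 2 + 1, so 17^43 ≡ 50·139·289·17 ≡ 269 (mod 433)
R · y^e ≡ 269·269 = 72361 ≡ 50 (mod 433)

50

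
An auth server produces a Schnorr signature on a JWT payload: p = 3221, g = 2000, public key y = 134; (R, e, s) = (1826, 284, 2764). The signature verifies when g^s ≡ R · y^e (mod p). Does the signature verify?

does not verify

g^s mod p:
2000^2 = 4000000 ≡ 2739
2000^4 ≡ 2739^2 = 7502121 ≡ 412
2000^8 ≡ 412^2 = 169744 ≡ 2252
2000^16 ≡ 2252^2 = 5071504 ≡ 1650
2000^32 ≡ 1650^2 = 2722500 ≡ 755
2000^64 ≡ 755^2 = 570025 ≡ 3129
2000^128 ≡ 3129^2 = 9790641 ≡ 2022
2000^256 ≡ 2022^2 = 4088484 ≡ 1035
2000^512 ≡ 1035^2 = 1071225 ≡ 1853
2000^1024 ≡ 1853^2 = 3433609 ≡ 23
2000^2048 ≡ 23^2 = 529
2764 = 2048 + 512 + 128 + 64 + 8 + 4, so 2000^2764 ≡ 529·1853·2022·3129·2252·412 ≡ 2268 (mod 3221)
R · y^e mod p:
134^2 = 17956 ≡ 1851
134^4 ≡ 1851^2 = 3426201 ≡ 2278
134^8 ≡ 2278^2 = 5189284 ≡ 253
134^16 ≡ 253^2 = 64009 ≡ 2810
134^32 ≡ 2810^2 = 7896100 ≡ 1429
134^64 ≡ 1429^2 = 2042041 ≡ 3148
134^128 ≡ 3148^2 = 9909904 ≡ 2108
134^256 ≡ 2108^2 = 4443664 ≡ 1905
284 = 256 + 16 + 8 + 4, so 134^284 ≡ 1905·2810·253·2278 ≡ 1943 (mod 3221)
1826·1943 = 3547918 ≡ 1597 (mod 3221)
2268 ≠ 1597; the check fails.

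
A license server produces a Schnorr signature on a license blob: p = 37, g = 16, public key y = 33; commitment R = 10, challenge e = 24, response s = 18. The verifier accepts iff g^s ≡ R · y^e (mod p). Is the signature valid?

valid

g^s mod p:
16^2 = 256 ≡ 34
16^4 ≡ 34^2 = 1156 ≡ 9
16^8 ≡ 9^2 = 81 ≡ 7
16^16 ≡ 7^2 = 49 ≡ 12
18 = 16 + 2, so 16^18 ≡ 12·34 ≡ 1 (mod 37)
R · y^e mod p:
33^2 = 1089 ≡ 16
33^4 ≡ 16^2 = 256 ≡ 34
33^8 ≡ 34^2 = 1156 ≡ 9
33^16 ≡ 9^2 = 81 ≡ 7
24 = 16 + 8, so 33^24 ≡ 7·9 ≡ 26 (mod 37)
10·26 = 260 ≡ 1 (mod 37)
1 ≡ 1 (mod 37); signature holds.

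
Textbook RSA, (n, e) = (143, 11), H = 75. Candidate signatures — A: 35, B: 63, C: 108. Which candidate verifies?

C

Candidate A: Squares mod 143: 35^1≡35, 35^2≡81, 35^4≡126, 35^8≡3; 11 = 8 + 2 + 1, so 35^11 ≡ 3·81·35 ≡ 68 (mod 143)
Candidate B: Squares mod 143: 63^1≡63, 63^2≡108, 63^4≡81, 63^8≡126; 11 = 8 + 2 + 1, so 63^11 ≡ 126·108·63 ≡ 19 (mod 143)
Candidate C: Squares mod 143: 108^1≡108, 108^2≡81, 108^4≡126, 108^8≡3; 11 = 8 + 2 + 1, so 108^11 ≡ 3·81·108 ≡ 75 (mod 143)
  → matches H = 75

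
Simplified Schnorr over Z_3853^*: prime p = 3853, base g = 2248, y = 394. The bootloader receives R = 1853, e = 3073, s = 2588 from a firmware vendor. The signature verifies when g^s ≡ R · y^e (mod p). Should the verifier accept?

reject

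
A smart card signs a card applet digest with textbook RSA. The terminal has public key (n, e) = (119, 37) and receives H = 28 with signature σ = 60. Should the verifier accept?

reject

σ^2 ≡ 60^2 = 3600 ≡ 30
σ^4 ≡ 30^2 = 900 ≡ 67
σ^8 ≡ 67^2 = 4489 ≡ 86
σ^16 ≡ 86^2 = 7396 ≡ 18
σ^32 ≡ 18^2 = 324 ≡ 86
37 = 32 + 4 + 1, so σ^37 ≡ 86·67·60 ≡ 25 (mod 119)
The recovered value 25 does not match the digest 28.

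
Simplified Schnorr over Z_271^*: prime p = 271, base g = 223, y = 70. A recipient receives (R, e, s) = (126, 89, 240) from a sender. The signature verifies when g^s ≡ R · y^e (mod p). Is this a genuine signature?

forged

g^s mod p:
Squares mod 271: 223^1≡223, 223^2≡136, 223^4≡68, 223^8≡17, 223^16≡18, 223^32≡53, 223^64≡99, 223^128≡45
240 = 128 + 64 + 32 + 16, so 223^240 ≡ 45·99·53·18 ≡ 248 (mod 271)
R · y^e mod p:
Squares mod 271: 70^1≡70, 70^2≡22, 70^4≡213, 70^8≡112, 70^16≡78, 70^32≡122, 70^64≡250
89 = 64 + 16 + 8 + 1, so 70^89 ≡ 250·78·112·70 ≡ 228 (mod 271)
126·228 = 28728 ≡ 2 (mod 271)
248 ≠ 2; the check fails.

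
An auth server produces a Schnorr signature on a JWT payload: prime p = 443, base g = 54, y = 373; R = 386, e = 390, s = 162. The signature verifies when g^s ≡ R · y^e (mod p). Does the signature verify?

g^s mod p:
Squares mod 443: 54^1≡54, 54^2≡258, 54^4≡114, 54^8≡149, 54^16≡51, 54^32≡386, 54^64≡148, 54^128≡197
162 = 128 + 32 + 2, so 54^162 ≡ 197·386·258 ≡ 138 (mod 443)
R · y^e mod p:
Squares mod 443: 373^1≡373, 373^2≡27, 373^4≡286, 373^8≡284, 373^16≡30, 373^32≡14, 373^64≡196, 373^128≡318, 373^256≡120
390 = 256 + 128 + 4 + 2, so 373^390 ≡ 120·318·286·27 ≡ 324 (mod 443)
386·324 = 125064 ≡ 138 (mod 443)
138 ≡ 138 (mod 443); signature holds.

verifies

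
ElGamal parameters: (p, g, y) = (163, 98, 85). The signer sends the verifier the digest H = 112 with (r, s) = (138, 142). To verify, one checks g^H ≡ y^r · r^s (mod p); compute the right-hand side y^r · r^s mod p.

85^2 = 7225 ≡ 53
85^4 ≡ 53^2 = 2809 ≡ 38
85^8 ≡ 38^2 = 1444 ≡ 140
85^16 ≡ 140^2 = 19600 ≡ 40
85^32 ≡ 40^2 = 1600 ≡ 133
85^64 ≡ 133^2 = 17689 ≡ 85
85^128 ≡ 85^2 = 7225 ≡ 53
138 = 128 + 8 + 2, so 85^138 ≡ 53·140·53 ≡ 104 (mod 163)
138^2 = 19044 ≡ 136
138^4 ≡ 136^2 = 18496 ≡ 77
138^8 ≡ 77^2 = 5929 ≡ 61
138^16 ≡ 61^2 = 3721 ≡ 135
138^32 ≡ 135^2 = 18225 ≡ 132
138^64 ≡ 132^2 = 17424 ≡ 146
138^128 ≡ 146^2 = 21316 ≡ 126
142 = 128 + 8 + 4 + 2, so 138^142 ≡ 126·61·77·136 ≡ 22 (mod 163)
y^r · r^s ≡ 104·22 = 2288 ≡ 6 (mod 163)

6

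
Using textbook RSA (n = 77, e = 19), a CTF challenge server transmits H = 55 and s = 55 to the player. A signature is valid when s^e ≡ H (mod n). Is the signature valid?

valid

s^2 ≡ 55^2 = 3025 ≡ 22
s^4 ≡ 22^2 = 484 ≡ 22
s^8 ≡ 22^2 = 484 ≡ 22
s^16 ≡ 22^2 = 484 ≡ 22
19 = 16 + 2 + 1, so s^19 ≡ 22·22·55 ≡ 55 (mod 77)
s^19 mod 77 = 55 matches H.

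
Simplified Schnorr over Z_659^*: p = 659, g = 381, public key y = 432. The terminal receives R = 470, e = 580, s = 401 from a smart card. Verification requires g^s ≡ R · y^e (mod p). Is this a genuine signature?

genuine

g^s mod p:
Squares mod 659: 381^1≡381, 381^2≡181, 381^4≡470, 381^8≡135, 381^16≡432, 381^32≡127, 381^64≡313, 381^128≡437, 381^256≡518
401 = 256 + 128 + 16 + 1, so 381^401 ≡ 518·437·432·381 ≡ 79 (mod 659)
R · y^e mod p:
Squares mod 659: 432^1≡432, 432^2≡127, 432^4≡313, 432^8≡437, 432^16≡518, 432^32≡111, 432^64≡459, 432^128≡460, 432^256≡61, 432^512≡426
580 = 512 + 64 + 4, so 432^580 ≡ 426·459·313 ≡ 153 (mod 659)
470·153 = 71910 ≡ 79 (mod 659)
79 ≡ 79 (mod 659); signature holds.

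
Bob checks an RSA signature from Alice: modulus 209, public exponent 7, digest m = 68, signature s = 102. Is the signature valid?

s^2 ≡ 102^2 = 10404 ≡ 163
s^4 ≡ 163^2 = 26569 ≡ 26
7 = 4 + 2 + 1, so s^7 ≡ 26·163·102 ≡ 64 (mod 209)
s^7 mod 209 = 64, but m = 68.

invalid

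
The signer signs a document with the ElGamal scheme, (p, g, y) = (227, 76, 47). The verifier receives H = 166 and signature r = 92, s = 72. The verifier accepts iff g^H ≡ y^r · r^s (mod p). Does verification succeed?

passes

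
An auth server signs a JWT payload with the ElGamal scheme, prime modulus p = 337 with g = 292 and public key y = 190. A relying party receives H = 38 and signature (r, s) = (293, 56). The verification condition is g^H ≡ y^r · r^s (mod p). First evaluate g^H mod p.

292^2 = 85264 ≡ 3
292^4 ≡ 3^2 = 9
292^8 ≡ 9^2 = 81
292^16 ≡ 81^2 = 6561 ≡ 158
292^32 ≡ 158^2 = 24964 ≡ 26
38 = 32 + 4 + 2, so 292^38 ≡ 26·9·3 ≡ 28 (mod 337)

28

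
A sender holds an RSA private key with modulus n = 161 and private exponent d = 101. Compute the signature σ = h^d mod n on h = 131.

Squares mod 161: h^1≡131, h^2≡95, h^4≡9, h^8≡81, h^16≡121, h^32≡151, h^64≡100
101 = 64 + 32 + 4 + 1, so h^101 ≡ 100·151·9·131 ≡ 3 (mod 161)

3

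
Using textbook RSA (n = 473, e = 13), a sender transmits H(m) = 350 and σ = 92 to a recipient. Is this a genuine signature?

genuine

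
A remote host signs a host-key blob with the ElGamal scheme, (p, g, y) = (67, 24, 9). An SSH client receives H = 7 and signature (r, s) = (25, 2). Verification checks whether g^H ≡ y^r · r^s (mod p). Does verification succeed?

Left side g^H mod p:
Squares mod 67: 24^1≡24, 24^2≡40, 24^4≡59
7 = 4 + 2 + 1, so 24^7 ≡ 59·40·24 ≡ 25 (mod 67)
Right side y^r · r^s mod p:
Squares mod 67: 9^1≡9, 9^2≡14, 9^4≡62, 9^8≡25, 9^16≡22
25 = 16 + 8 + 1, so 9^25 ≡ 22·25·9 ≡ 59 (mod 67)
Squares mod 67: 25^1≡25, 25^2≡22
25^2 ≡ 22 (mod 67)
59·22 = 1298 ≡ 25 (mod 67)
25 ≡ 25 (mod 67), so the signature is genuine.

passes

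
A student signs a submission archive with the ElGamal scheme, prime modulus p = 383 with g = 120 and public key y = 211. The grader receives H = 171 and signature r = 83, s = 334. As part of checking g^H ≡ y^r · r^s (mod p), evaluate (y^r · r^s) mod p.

141

211^2 = 44521 ≡ 93
211^4 ≡ 93^2 = 8649 ≡ 223
211^8 ≡ 223^2 = 49729 ≡ 322
211^16 ≡ 322^2 = 103684 ≡ 274
211^32 ≡ 274^2 = 75076 ≡ 8
211^64 ≡ 8^2 = 64
83 = 64 + 16 + 2 + 1, so 211^83 ≡ 64·274·93·211 ≡ 280 (mod 383)
83^2 = 6889 ≡ 378
83^4 ≡ 378^2 = 142884 ≡ 25
83^8 ≡ 25^2 = 625 ≡ 242
83^16 ≡ 242^2 = 58564 ≡ 348
83^32 ≡ 348^2 = 121104 ≡ 76
83^64 ≡ 76^2 = 5776 ≡ 31
83^128 ≡ 31^2 = 961 ≡ 195
83^256 ≡ 195^2 = 38025 ≡ 108
334 = 256 + 64 + 8 + 4 + 2, so 83^334 ≡ 108·31·242·25·378 ≡ 73 (mod 383)
y^r · r^s ≡ 280·73 = 20440 ≡ 141 (mod 383)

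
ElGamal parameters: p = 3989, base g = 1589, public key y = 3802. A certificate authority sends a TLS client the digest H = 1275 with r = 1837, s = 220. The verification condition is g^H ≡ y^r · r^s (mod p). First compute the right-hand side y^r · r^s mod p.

3922

3802^2 = 14455204 ≡ 3057
3802^4 ≡ 3057^2 = 9345249 ≡ 3011
3802^8 ≡ 3011^2 = 9066121 ≡ 3113
3802^16 ≡ 3113^2 = 9690769 ≡ 1488
3802^32 ≡ 1488^2 = 2214144 ≡ 249
3802^64 ≡ 249^2 = 62001 ≡ 2166
3802^128 ≡ 2166^2 = 4691556 ≡ 492
3802^256 ≡ 492^2 = 242064 ≡ 2724
3802^512 ≡ 2724^2 = 7420176 ≡ 636
3802^1024 ≡ 636^2 = 404496 ≡ 1607
1837 = 1024 + 512 + 256 + 32 + 8 + 4 + 1, so 3802^1837 ≡ 1607·636·2724·249·3113·3011·3802 ≡ 1422 (mod 3989)
1837^2 = 3374569 ≡ 3864
1837^4 ≡ 3864^2 = 14930496 ≡ 3658
1837^8 ≡ 3658^2 = 13380964 ≡ 1858
1837^16 ≡ 1858^2 = 3452164 ≡ 1679
1837^32 ≡ 1679^2 = 2819041 ≡ 2807
1837^64 ≡ 2807^2 = 7879249 ≡ 974
1837^128 ≡ 974^2 = 948676 ≡ 3283
220 = 128 + 64 + 16 + 8 + 4, so 1837^220 ≡ 3283·974·1679·1858·3658 ≡ 2505 (mod 3989)
y^r · r^s ≡ 1422·2505 = 3562110 ≡ 3922 (mod 3989)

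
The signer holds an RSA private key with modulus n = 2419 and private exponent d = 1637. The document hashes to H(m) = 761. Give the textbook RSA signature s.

2054

Squares mod 2419: (H(m))^1≡761, (H(m))^2≡980, (H(m))^4≡57, (H(m))^8≡830, (H(m))^16≡1904, (H(m))^32≡1554, (H(m))^64≡754, (H(m))^128≡51, (H(m))^256≡182, (H(m))^512≡1677, (H(m))^1024≡1451
1637 = 1024 + 512 + 64 + 32 + 4 + 1, so (H(m))^1637 ≡ 1451·1677·754·1554·57·761 ≡ 2054 (mod 2419)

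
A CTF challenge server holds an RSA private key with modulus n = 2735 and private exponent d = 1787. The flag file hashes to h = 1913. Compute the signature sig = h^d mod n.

h^2 ≡ 1913^2 = 3659569 ≡ 139
h^4 ≡ 139^2 = 19321 ≡ 176
h^8 ≡ 176^2 = 30976 ≡ 891
h^16 ≡ 891^2 = 793881 ≡ 731
h^32 ≡ 731^2 = 534361 ≡ 1036
h^64 ≡ 1036^2 = 1073296 ≡ 1176
h^128 ≡ 1176^2 = 1382976 ≡ 1801
h^256 ≡ 1801^2 = 3243601 ≡ 2626
h^512 ≡ 2626^2 = 6895876 ≡ 941
h^1024 ≡ 941^2 = 885481 ≡ 2076
1787 = 1024 + 512 + 128 + 64 + 32 + 16 + 8 + 2 + 1, so h^1787 ≡ 2076·941·1801·1176·1036·731·891·139·1913 ≡ 1257 (mod 2735)

1257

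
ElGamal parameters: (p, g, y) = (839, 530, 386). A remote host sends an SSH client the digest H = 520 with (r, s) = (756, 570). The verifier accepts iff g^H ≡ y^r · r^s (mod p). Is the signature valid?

valid

Left side g^H mod p:
530^2 = 280900 ≡ 674
530^4 ≡ 674^2 = 454276 ≡ 377
530^8 ≡ 377^2 = 142129 ≡ 338
530^16 ≡ 338^2 = 114244 ≡ 140
530^32 ≡ 140^2 = 19600 ≡ 303
530^64 ≡ 303^2 = 91809 ≡ 358
530^128 ≡ 358^2 = 128164 ≡ 636
530^256 ≡ 636^2 = 404496 ≡ 98
530^512 ≡ 98^2 = 9604 ≡ 375
520 = 512 + 8, so 530^520 ≡ 375·338 ≡ 61 (mod 839)
Right side y^r · r^s mod p:
386^2 = 148996 ≡ 493
386^4 ≡ 493^2 = 243049 ≡ 578
386^8 ≡ 578^2 = 334084 ≡ 162
386^16 ≡ 162^2 = 26244 ≡ 235
386^32 ≡ 235^2 = 55225 ≡ 690
386^64 ≡ 690^2 = 476100 ≡ 387
386^128 ≡ 387^2 = 149769 ≡ 427
386^256 ≡ 427^2 = 182329 ≡ 266
386^512 ≡ 266^2 = 70756 ≡ 280
756 = 512 + 128 + 64 + 32 + 16 + 4, so 386^756 ≡ 280·427·387·690·235·578 ≡ 180 (mod 839)
756^2 = 571536 ≡ 177
756^4 ≡ 177^2 = 31329 ≡ 286
756^8 ≡ 286^2 = 81796 ≡ 413
756^16 ≡ 413^2 = 170569 ≡ 252
756^32 ≡ 252^2 = 63504 ≡ 579
756^64 ≡ 579^2 = 335241 ≡ 480
756^128 ≡ 480^2 = 230400 ≡ 514
756^256 ≡ 514^2 = 264196 ≡ 750
756^512 ≡ 750^2 = 562500 ≡ 370
570 = 512 + 32 + 16 + 8 + 2, so 756^570 ≡ 370·579·252·413·177 ≡ 5 (mod 839)
180·5 = 900 ≡ 61 (mod 839)
61 ≡ 61 (mod 839), so the signature is genuine.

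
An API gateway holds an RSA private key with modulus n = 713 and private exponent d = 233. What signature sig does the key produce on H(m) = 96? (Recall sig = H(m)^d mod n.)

(H(m))^2 ≡ 96^2 = 9216 ≡ 660
(H(m))^4 ≡ 660^2 = 435600 ≡ 670
(H(m))^8 ≡ 670^2 = 448900 ≡ 423
(H(m))^16 ≡ 423^2 = 178929 ≡ 679
(H(m))^32 ≡ 679^2 = 461041 ≡ 443
(H(m))^64 ≡ 443^2 = 196249 ≡ 174
(H(m))^128 ≡ 174^2 = 30276 ≡ 330
233 = 128 + 64 + 32 + 8 + 1, so (H(m))^233 ≡ 330·174·443·423·96 ≡ 476 (mod 713)

476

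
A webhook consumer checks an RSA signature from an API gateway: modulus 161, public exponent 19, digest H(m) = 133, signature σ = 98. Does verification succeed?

passes

σ^2 ≡ 98^2 = 9604 ≡ 105
σ^4 ≡ 105^2 = 11025 ≡ 77
σ^8 ≡ 77^2 = 5929 ≡ 133
σ^16 ≡ 133^2 = 17689 ≡ 140
19 = 16 + 2 + 1, so σ^19 ≡ 140·105·98 ≡ 133 (mod 161)
σ^19 mod 161 = 133 matches H(m).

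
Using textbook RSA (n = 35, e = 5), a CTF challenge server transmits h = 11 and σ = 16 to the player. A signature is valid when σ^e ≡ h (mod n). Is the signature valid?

σ^2 ≡ 16^2 = 256 ≡ 11
σ^4 ≡ 11^2 = 121 ≡ 16
5 = 4 + 1, so σ^5 ≡ 16·16 ≡ 11 (mod 35)
σ^5 mod 35 = 11 matches h.

valid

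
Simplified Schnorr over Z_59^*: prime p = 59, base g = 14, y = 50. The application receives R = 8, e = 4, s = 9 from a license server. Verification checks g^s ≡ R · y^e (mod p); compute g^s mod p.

37

Squares mod 59: 14^1≡14, 14^2≡19, 14^4≡7, 14^8≡49
9 = 8 + 1, so 14^9 ≡ 49·14 ≡ 37 (mod 59)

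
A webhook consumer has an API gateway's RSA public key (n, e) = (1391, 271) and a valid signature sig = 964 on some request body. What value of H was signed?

sig^2 ≡ 964^2 = 929296 ≡ 108
sig^4 ≡ 108^2 = 11664 ≡ 536
sig^8 ≡ 536^2 = 287296 ≡ 750
sig^16 ≡ 750^2 = 562500 ≡ 536
sig^32 ≡ 536^2 = 287296 ≡ 750
sig^64 ≡ 750^2 = 562500 ≡ 536
sig^128 ≡ 536^2 = 287296 ≡ 750
sig^256 ≡ 750^2 = 562500 ≡ 536
271 = 256 + 8 + 4 + 2 + 1, so sig^271 ≡ 536·750·536·108·964 ≡ 1285 (mod 1391)

1285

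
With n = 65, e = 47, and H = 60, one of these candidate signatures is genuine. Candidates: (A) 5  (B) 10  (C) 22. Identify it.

Candidate A: Squares mod 65: 5^1≡5, 5^2≡25, 5^4≡40, 5^8≡40, 5^16≡40, 5^32≡40; 47 = 32 + 8 + 4 + 2 + 1, so 5^47 ≡ 40·40·40·25·5 ≡ 60 (mod 65)
  → matches H = 60
Candidate B: Squares mod 65: 10^1≡10, 10^2≡35, 10^4≡55, 10^8≡35, 10^16≡55, 10^32≡35; 47 = 32 + 8 + 4 + 2 + 1, so 10^47 ≡ 35·35·55·35·10 ≡ 30 (mod 65)
Candidate C: Squares mod 65: 22^1≡22, 22^2≡29, 22^4≡61, 22^8≡16, 22^16≡61, 22^32≡16; 47 = 32 + 8 + 4 + 2 + 1, so 22^47 ≡ 16·16·61·29·22 ≡ 3 (mod 65)

A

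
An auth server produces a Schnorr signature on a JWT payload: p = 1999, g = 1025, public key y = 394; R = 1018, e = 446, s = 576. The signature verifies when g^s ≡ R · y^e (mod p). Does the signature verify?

verifies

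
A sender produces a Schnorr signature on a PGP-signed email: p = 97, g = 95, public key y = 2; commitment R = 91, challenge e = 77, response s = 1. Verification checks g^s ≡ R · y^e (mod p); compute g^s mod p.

95^1 mod 97 = 95

95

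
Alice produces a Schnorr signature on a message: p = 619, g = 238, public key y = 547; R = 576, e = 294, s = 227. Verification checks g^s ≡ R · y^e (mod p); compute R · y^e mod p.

459

547^2 = 299209 ≡ 232
547^4 ≡ 232^2 = 53824 ≡ 590
547^8 ≡ 590^2 = 348100 ≡ 222
547^16 ≡ 222^2 = 49284 ≡ 383
547^32 ≡ 383^2 = 146689 ≡ 605
547^64 ≡ 605^2 = 366025 ≡ 196
547^128 ≡ 196^2 = 38416 ≡ 38
547^256 ≡ 38^2 = 1444 ≡ 206
294 = 256 + 32 + 4 + 2, so 547^294 ≡ 206·605·590·232 ≡ 378 (mod 619)
R · y^e ≡ 576·378 = 217728 ≡ 459 (mod 619)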